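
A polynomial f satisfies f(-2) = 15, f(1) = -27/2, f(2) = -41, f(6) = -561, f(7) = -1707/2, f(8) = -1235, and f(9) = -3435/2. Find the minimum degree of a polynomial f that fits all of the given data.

Divided differences on the nodes -2, 1, 2, 6, 7, 8, 9:
  order 0: 15  -27/2  -41  -561  -1707/2  -1235  -3435/2
  order 1: -19/2  -55/2  -130  -585/2  -763/2  -965/2
  order 2: -9/2  -41/2  -65/2  -89/2  -101/2
  order 3: -2  -2  -2  -2
  order 4: 0  0  0
  order 5: 0  0
  order 6: 0
The order-3 divided differences are all -2 (nonzero) and every higher order vanishes, so the data lies on a polynomial of degree exactly 3.

3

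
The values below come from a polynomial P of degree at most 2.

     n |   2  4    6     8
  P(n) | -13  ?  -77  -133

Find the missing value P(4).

The 3 known points determine the degree-2 polynomial uniquely.
Write P(n) = an^2 + bn + c. Substituting each data point gives a linear system:
  4a + 2b + c = -13
  36a + 6b + c = -77
  64a + 8b + c = -133
Solving the system yields a = -2, b = 0, c = -5.
So P(n) = -2n^2 - 5.
Then P(4) = -37.

-37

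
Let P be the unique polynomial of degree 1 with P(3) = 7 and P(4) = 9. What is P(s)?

P(s) = 2s + 1

Using the Lagrange interpolation formula with nodes 3, 4:
  L_0(s) = (s - 4) / -1
  L_1(s) = (s - 3) / 1
Then P(s) = 7·L_0(s) + 9·L_1(s).
Expanding and collecting terms gives P(s) = 2s + 1.
Check: P(3) = 7. ✓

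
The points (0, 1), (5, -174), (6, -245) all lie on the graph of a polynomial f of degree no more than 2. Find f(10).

-649

Write f(s) = as^2 + bs + c. Substituting each data point gives a linear system:
  c = 1
  25a + 5b + c = -174
  36a + 6b + c = -245
Solving the system yields a = -6, b = -5, c = 1.
So f(s) = -6s² - 5s + 1.
Then f(10) = -649.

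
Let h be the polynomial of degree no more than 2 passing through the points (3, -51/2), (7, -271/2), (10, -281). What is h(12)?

Write h(t) = at^2 + bt + c. Substituting each data point gives a linear system:
  9a + 3b + c = -51/2
  49a + 7b + c = -271/2
  100a + 10b + c = -281
Solving the system yields a = -3, b = 5/2, c = -6.
So h(t) = -3t^2 + (5/2)t - 6.
Then h(12) = -408.

-408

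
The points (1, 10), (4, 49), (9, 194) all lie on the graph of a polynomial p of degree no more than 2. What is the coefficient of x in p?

Write p(x) = ax^2 + bx + c. Substituting each data point gives a linear system:
  a + b + c = 10
  16a + 4b + c = 49
  81a + 9b + c = 194
Solving the system yields a = 2, b = 3, c = 5.
So p(x) = 2x^2 + 3x + 5.
The coefficient of x is 3.

3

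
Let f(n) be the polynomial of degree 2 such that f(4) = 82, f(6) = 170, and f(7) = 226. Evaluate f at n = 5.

Using the Lagrange interpolation formula with nodes 4, 6, 7:
  L_0(n) = (n - 6)(n - 7) / 6
  L_1(n) = (n - 4)(n - 7) / -2
  L_2(n) = (n - 4)(n - 6) / 3
Then f(n) = 82·L_0(n) + 170·L_1(n) + 226·L_2(n).
Expanding and collecting terms gives f(n) = 4n^2 + 4n + 2.
Evaluating at n = 5: f(5) = 122.

122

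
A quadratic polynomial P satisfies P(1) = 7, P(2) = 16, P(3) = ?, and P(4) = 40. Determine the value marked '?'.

27

On equispaced nodes a degree-2 polynomial has vanishing third forward difference, so
  - P(1) + 3·P(2) - 3·P(3) + P(4) = 0.
Substituting the known values and solving for P(3):
  -3·P(3) = -81
  P(3) = 27.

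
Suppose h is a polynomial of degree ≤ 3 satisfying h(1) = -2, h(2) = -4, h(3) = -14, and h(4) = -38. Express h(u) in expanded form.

Write h(u) = au^3 + bu^2 + cu + d. Substituting each data point gives a linear system:
  a + b + c + d = -2
  8a + 4b + 2c + d = -4
  27a + 9b + 3c + d = -14
  64a + 16b + 4c + d = -38
Solving the system yields a = -1, b = 2, c = -1, d = -2.
So h(u) = -u³ + 2u² - u - 2.
Check: h(4) = -38. ✓

h(u) = -u^3 + 2u^2 - u - 2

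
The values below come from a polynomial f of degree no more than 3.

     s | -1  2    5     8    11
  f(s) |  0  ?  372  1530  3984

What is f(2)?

The 4 known points determine the degree-3 polynomial uniquely.
Write f(s) = as^3 + bs^2 + cs + d. Substituting each data point gives a linear system:
  -a + b - c + d = 0
  125a + 25b + 5c + d = 372
  512a + 64b + 8c + d = 1530
  1331a + 121b + 11c + d = 3984
Solving the system yields a = 3, b = 0, c = -1, d = 2.
So f(s) = 3s³ - s + 2.
Then f(2) = 24.

24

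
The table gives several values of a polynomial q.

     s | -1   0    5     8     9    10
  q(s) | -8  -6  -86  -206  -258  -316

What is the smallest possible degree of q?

Divided differences on the nodes -1, 0, 5, 8, 9, 10:
  order 0: -8  -6  -86  -206  -258  -316
  order 1: 2  -16  -40  -52  -58
  order 2: -3  -3  -3  -3
  order 3: 0  0  0
  order 4: 0  0
  order 5: 0
The order-2 divided differences are all -3 (nonzero) and every higher order vanishes, so the data lies on a polynomial of degree exactly 2.

2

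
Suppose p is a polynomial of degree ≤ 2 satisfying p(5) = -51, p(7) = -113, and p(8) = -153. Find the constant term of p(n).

Write p(n) = an^2 + bn + c. Substituting each data point gives a linear system:
  25a + 5b + c = -51
  49a + 7b + c = -113
  64a + 8b + c = -153
Solving the system yields a = -3, b = 5, c = -1.
So p(n) = -3n^2 + 5n - 1.
The constant term is -1.

-1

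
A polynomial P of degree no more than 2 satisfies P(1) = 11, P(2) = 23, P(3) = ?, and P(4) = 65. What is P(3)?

41

The 3 known points determine the degree-2 polynomial uniquely.
Write P(u) = au^2 + bu + c. Substituting each data point gives a linear system:
  a + b + c = 11
  4a + 2b + c = 23
  16a + 4b + c = 65
Solving the system yields a = 3, b = 3, c = 5.
So P(u) = 3u^2 + 3u + 5.
Then P(3) = 41.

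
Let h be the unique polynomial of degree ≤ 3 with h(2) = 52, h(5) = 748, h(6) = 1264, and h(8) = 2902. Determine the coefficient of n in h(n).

Write h(n) = an^3 + bn^2 + cn + d. Substituting each data point gives a linear system:
  8a + 4b + 2c + d = 52
  125a + 25b + 5c + d = 748
  216a + 36b + 6c + d = 1264
  512a + 64b + 8c + d = 2902
Solving the system yields a = 5, b = 6, c = -5, d = -2.
So h(n) = 5n^3 + 6n^2 - 5n - 2.
The coefficient of n is -5.

-5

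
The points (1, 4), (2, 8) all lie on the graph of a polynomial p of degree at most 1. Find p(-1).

-4

Write p(t) = at + b. Substituting each data point gives a linear system:
  a + b = 4
  2a + b = 8
Solving the system yields a = 4, b = 0.
So p(t) = 4t.
Then p(-1) = -4.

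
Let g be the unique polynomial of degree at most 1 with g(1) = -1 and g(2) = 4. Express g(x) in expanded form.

g(x) = 5x - 6

Using the Lagrange interpolation formula with nodes 1, 2:
  L_0(x) = (x - 2) / -1
  L_1(x) = (x - 1) / 1
Then g(x) = -1·L_0(x) + 4·L_1(x).
Expanding and collecting terms gives g(x) = 5x - 6.
Check: g(1) = -1. ✓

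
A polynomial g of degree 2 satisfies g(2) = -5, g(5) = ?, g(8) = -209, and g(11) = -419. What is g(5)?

-71

The 3 known points determine the degree-2 polynomial uniquely.
Write g(x) = ax^2 + bx + c. Substituting each data point gives a linear system:
  4a + 2b + c = -5
  64a + 8b + c = -209
  121a + 11b + c = -419
Solving the system yields a = -4, b = 6, c = -1.
So g(x) = -4x^2 + 6x - 1.
Then g(5) = -71.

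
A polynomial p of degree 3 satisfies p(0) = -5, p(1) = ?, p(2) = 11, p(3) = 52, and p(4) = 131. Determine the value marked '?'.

-4

On equispaced nodes a degree-3 polynomial has vanishing fourth forward difference, so
  p(0) - 4·p(1) + 6·p(2) - 4·p(3) + p(4) = 0.
Substituting the known values and solving for p(1):
  -4·p(1) = 16
  p(1) = -4.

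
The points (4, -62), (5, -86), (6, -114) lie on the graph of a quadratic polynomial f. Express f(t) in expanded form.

Using the Lagrange interpolation formula with nodes 4, 5, 6:
  L_0(t) = (t - 5)(t - 6) / 2
  L_1(t) = (t - 4)(t - 6) / -1
  L_2(t) = (t - 4)(t - 5) / 2
Then f(t) = -62·L_0(t) - 86·L_1(t) - 114·L_2(t).
Expanding and collecting terms gives f(t) = -2t^2 - 6t - 6.
Check: f(5) = -86. ✓

f(t) = -2t^2 - 6t - 6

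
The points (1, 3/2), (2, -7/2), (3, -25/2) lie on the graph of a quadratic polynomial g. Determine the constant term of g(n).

5/2

Write g(n) = an^2 + bn + c. Substituting each data point gives a linear system:
  a + b + c = 3/2
  4a + 2b + c = -7/2
  9a + 3b + c = -25/2
Solving the system yields a = -2, b = 1, c = 5/2.
So g(n) = -2n^2 + n + 5/2.
The constant term is 5/2.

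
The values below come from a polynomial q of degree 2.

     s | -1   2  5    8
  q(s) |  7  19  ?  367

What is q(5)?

139

The 3 known points determine the degree-2 polynomial uniquely.
Write q(s) = as^2 + bs + c. Substituting each data point gives a linear system:
  a - b + c = 7
  4a + 2b + c = 19
  64a + 8b + c = 367
Solving the system yields a = 6, b = -2, c = -1.
So q(s) = 6s^2 - 2s - 1.
Then q(5) = 139.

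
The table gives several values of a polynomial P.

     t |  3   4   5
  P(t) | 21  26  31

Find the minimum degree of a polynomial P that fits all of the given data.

1

Forward differences of the values at t = 3, 4, 5:
  P  : 21  26  31
  Δ  : 5  5
  Δ^2: 0
The first differences are constant (5) and nonzero, while all higher differences vanish, so the minimal degree is 1.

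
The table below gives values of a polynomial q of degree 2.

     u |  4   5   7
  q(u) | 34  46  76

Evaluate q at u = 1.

10

Write q(u) = au^2 + bu + c. Substituting each data point gives a linear system:
  16a + 4b + c = 34
  25a + 5b + c = 46
  49a + 7b + c = 76
Solving the system yields a = 1, b = 3, c = 6.
So q(u) = u^2 + 3u + 6.
Then q(1) = 10.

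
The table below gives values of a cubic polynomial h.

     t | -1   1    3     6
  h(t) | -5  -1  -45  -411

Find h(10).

-1963

Write h(t) = at^3 + bt^2 + ct + d. Substituting each data point gives a linear system:
  -a + b - c + d = -5
  a + b + c + d = -1
  27a + 9b + 3c + d = -45
  216a + 36b + 6c + d = -411
Solving the system yields a = -2, b = 0, c = 4, d = -3.
So h(t) = -2t^3 + 4t - 3.
Then h(10) = -1963.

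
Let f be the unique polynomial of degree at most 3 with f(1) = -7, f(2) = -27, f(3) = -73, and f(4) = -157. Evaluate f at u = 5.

-291

Write f(u) = au^3 + bu^2 + cu + d. Substituting each data point gives a linear system:
  a + b + c + d = -7
  8a + 4b + 2c + d = -27
  27a + 9b + 3c + d = -73
  64a + 16b + 4c + d = -157
Solving the system yields a = -2, b = -1, c = -3, d = -1.
So f(u) = -2u^3 - u^2 - 3u - 1.
Then f(5) = -291.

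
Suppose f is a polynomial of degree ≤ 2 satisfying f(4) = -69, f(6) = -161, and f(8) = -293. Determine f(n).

Write f(n) = an^2 + bn + c. Substituting each data point gives a linear system:
  16a + 4b + c = -69
  36a + 6b + c = -161
  64a + 8b + c = -293
Solving the system yields a = -5, b = 4, c = -5.
So f(n) = -5n^2 + 4n - 5.
Check: f(8) = -293. ✓

f(n) = -5n^2 + 4n - 5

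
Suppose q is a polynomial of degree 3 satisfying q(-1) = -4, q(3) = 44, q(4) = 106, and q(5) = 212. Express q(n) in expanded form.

q(n) = 2n^3 - 2n^2 + 2n + 2

Write q(n) = an^3 + bn^2 + cn + d. Substituting each data point gives a linear system:
  -a + b - c + d = -4
  27a + 9b + 3c + d = 44
  64a + 16b + 4c + d = 106
  125a + 25b + 5c + d = 212
Solving the system yields a = 2, b = -2, c = 2, d = 2.
So q(n) = 2n^3 - 2n^2 + 2n + 2.
Check: q(3) = 44. ✓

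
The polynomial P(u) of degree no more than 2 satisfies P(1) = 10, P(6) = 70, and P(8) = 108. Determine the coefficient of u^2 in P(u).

1

Write P(u) = au^2 + bu + c. Substituting each data point gives a linear system:
  a + b + c = 10
  36a + 6b + c = 70
  64a + 8b + c = 108
Solving the system yields a = 1, b = 5, c = 4.
So P(u) = u² + 5u + 4.
The leading coefficient is 1.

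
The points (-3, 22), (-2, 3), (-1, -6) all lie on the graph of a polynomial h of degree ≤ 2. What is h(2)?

27

Forward differences of the values at x = -3, -2, -1:
  h  : 22  3  -6
  Δ  : -19  -9
  Δ^2: 10
The second differences are constant, confirming degree 2.
Interpolating (Newton forward form) and evaluating at x = 2 gives h(2) = 27.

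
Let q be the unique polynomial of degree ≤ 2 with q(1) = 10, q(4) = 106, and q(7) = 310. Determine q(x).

Write q(x) = ax^2 + bx + c. Substituting each data point gives a linear system:
  a + b + c = 10
  16a + 4b + c = 106
  49a + 7b + c = 310
Solving the system yields a = 6, b = 2, c = 2.
So q(x) = 6x^2 + 2x + 2.
Check: q(1) = 10. ✓

q(x) = 6x^2 + 2x + 2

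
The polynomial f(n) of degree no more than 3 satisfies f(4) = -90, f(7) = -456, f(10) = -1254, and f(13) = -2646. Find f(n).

Using the Lagrange interpolation formula with nodes 4, 7, 10, 13:
  L_0(n) = (n - 7)(n - 10)(n - 13) / -162
  L_1(n) = (n - 4)(n - 10)(n - 13) / 54
  L_2(n) = (n - 4)(n - 7)(n - 13) / -54
  L_3(n) = (n - 4)(n - 7)(n - 10) / 162
Then f(n) = -90·L_0(n) - 456·L_1(n) - 1254·L_2(n) - 2646·L_3(n).
Expanding and collecting terms gives f(n) = -n^3 - 3n^2 + 4n + 6.
Check: f(13) = -2646. ✓

f(n) = -n^3 - 3n^2 + 4n + 6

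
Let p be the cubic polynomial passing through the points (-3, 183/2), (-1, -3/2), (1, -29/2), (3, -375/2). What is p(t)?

p(t) = -5t^3 - 5t^2 - (3/2)t - 3

Write p(t) = at^3 + bt^2 + ct + d. Substituting each data point gives a linear system:
  -27a + 9b - 3c + d = 183/2
  -a + b - c + d = -3/2
  a + b + c + d = -29/2
  27a + 9b + 3c + d = -375/2
Solving the system yields a = -5, b = -5, c = -3/2, d = -3.
So p(t) = -5t^3 - 5t^2 - (3/2)t - 3.
Check: p(3) = -375/2. ✓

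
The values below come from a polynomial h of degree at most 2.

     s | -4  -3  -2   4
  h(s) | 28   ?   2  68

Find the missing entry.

12

The 3 known points determine the degree-2 polynomial uniquely.
Write h(s) = as^2 + bs + c. Substituting each data point gives a linear system:
  16a - 4b + c = 28
  4a - 2b + c = 2
  16a + 4b + c = 68
Solving the system yields a = 3, b = 5, c = 0.
So h(s) = 3s^2 + 5s.
Then h(-3) = 12.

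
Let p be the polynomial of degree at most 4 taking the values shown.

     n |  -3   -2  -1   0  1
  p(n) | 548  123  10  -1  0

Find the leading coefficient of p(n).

Write p(n) = an^4 + bn^3 + cn^2 + dn + e. Substituting each data point gives a linear system:
  81a - 27b + 9c - 3d + e = 548
  16a - 8b + 4c - 2d + e = 123
  a - b + c - d + e = 10
  e = -1
  a + b + c + d + e = 0
Solving the system yields a = 5, b = -5, c = 1, d = 0, e = -1.
So p(n) = 5n⁴ - 5n³ + n² - 1.
The leading coefficient is 5.

5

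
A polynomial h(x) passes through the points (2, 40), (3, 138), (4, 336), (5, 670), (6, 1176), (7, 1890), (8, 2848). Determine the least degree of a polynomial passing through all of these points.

Forward differences of the values at x = 2, 3, 4, 5, 6, 7, 8:
  h  : 40  138  336  670  1176  1890  2848
  Δ  : 98  198  334  506  714  958
  Δ^2: 100  136  172  208  244
  Δ^3: 36  36  36  36
  Δ^4: 0  0  0
  Δ^5: 0  0
  Δ^6: 0
The third differences are constant (36) and nonzero, while all higher differences vanish, so the minimal degree is 3.

3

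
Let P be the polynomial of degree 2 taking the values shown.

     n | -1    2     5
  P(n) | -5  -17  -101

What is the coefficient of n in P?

0

Write P(n) = an^2 + bn + c. Substituting each data point gives a linear system:
  a - b + c = -5
  4a + 2b + c = -17
  25a + 5b + c = -101
Solving the system yields a = -4, b = 0, c = -1.
So P(n) = -4n² - 1.
The coefficient of n is 0.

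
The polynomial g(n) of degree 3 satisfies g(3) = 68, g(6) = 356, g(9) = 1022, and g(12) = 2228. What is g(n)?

g(n) = n^3 + 3n^2 + 6n - 4

Write g(n) = an^3 + bn^2 + cn + d. Substituting each data point gives a linear system:
  27a + 9b + 3c + d = 68
  216a + 36b + 6c + d = 356
  729a + 81b + 9c + d = 1022
  1728a + 144b + 12c + d = 2228
Solving the system yields a = 1, b = 3, c = 6, d = -4.
So g(n) = n³ + 3n² + 6n - 4.
Check: g(12) = 2228. ✓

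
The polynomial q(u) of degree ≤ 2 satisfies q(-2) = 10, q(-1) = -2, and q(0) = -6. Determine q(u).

Using the Lagrange interpolation formula with nodes -2, -1, 0:
  L_0(u) = (u + 1)u / 2
  L_1(u) = (u + 2)u / -1
  L_2(u) = (u + 2)(u + 1) / 2
Then q(u) = 10·L_0(u) - 2·L_1(u) - 6·L_2(u).
Expanding and collecting terms gives q(u) = 4u^2 - 6.
Check: q(0) = -6. ✓

q(u) = 4u^2 - 6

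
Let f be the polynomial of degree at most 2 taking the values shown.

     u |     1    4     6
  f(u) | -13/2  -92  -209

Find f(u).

f(u) = -6u^2 + (3/2)u - 2

Write f(u) = au^2 + bu + c. Substituting each data point gives a linear system:
  a + b + c = -13/2
  16a + 4b + c = -92
  36a + 6b + c = -209
Solving the system yields a = -6, b = 3/2, c = -2.
So f(u) = -6u² + (3/2)u - 2.
Check: f(1) = -13/2. ✓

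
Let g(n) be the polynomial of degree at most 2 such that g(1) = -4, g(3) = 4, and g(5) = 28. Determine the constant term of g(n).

-2

Write g(n) = an^2 + bn + c. Substituting each data point gives a linear system:
  a + b + c = -4
  9a + 3b + c = 4
  25a + 5b + c = 28
Solving the system yields a = 2, b = -4, c = -2.
So g(n) = 2n² - 4n - 2.
The constant term is -2.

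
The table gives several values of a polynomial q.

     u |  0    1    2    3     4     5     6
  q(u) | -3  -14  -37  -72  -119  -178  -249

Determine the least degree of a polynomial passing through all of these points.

2

Forward differences of the values at u = 0, 1, 2, 3, 4, 5, 6:
  q  : -3  -14  -37  -72  -119  -178  -249
  Δ  : -11  -23  -35  -47  -59  -71
  Δ^2: -12  -12  -12  -12  -12
  Δ^3: 0  0  0  0
  Δ^4: 0  0  0
  Δ^5: 0  0
  Δ^6: 0
The second differences are constant (-12) and nonzero, while all higher differences vanish, so the minimal degree is 2.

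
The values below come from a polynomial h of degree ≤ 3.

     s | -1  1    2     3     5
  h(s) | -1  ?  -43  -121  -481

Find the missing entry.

-9

The 4 known points determine the degree-3 polynomial uniquely.
Write h(s) = as^3 + bs^2 + cs + d. Substituting each data point gives a linear system:
  -a + b - c + d = -1
  8a + 4b + 2c + d = -43
  27a + 9b + 3c + d = -121
  125a + 25b + 5c + d = -481
Solving the system yields a = -3, b = -4, c = -1, d = -1.
So h(s) = -3s³ - 4s² - s - 1.
Then h(1) = -9.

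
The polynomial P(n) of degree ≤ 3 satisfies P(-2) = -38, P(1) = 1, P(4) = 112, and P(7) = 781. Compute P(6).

Forward differences of the values at n = -2, 1, 4, 7:
  P  : -38  1  112  781
  Δ  : 39  111  669
  Δ^2: 72  558
  Δ^3: 486
The third differences are constant, confirming degree 3.
Interpolating (Newton forward form) and evaluating at n = 6 gives P(6) = 466.

466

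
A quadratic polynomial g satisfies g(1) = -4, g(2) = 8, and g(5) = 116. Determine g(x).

g(x) = 6x^2 - 6x - 4

Write g(x) = ax^2 + bx + c. Substituting each data point gives a linear system:
  a + b + c = -4
  4a + 2b + c = 8
  25a + 5b + c = 116
Solving the system yields a = 6, b = -6, c = -4.
So g(x) = 6x^2 - 6x - 4.
Check: g(5) = 116. ✓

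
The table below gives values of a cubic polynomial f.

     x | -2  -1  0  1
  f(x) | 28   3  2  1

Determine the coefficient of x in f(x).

3

Write f(x) = ax^3 + bx^2 + cx + d. Substituting each data point gives a linear system:
  -8a + 4b - 2c + d = 28
  -a + b - c + d = 3
  d = 2
  a + b + c + d = 1
Solving the system yields a = -4, b = 0, c = 3, d = 2.
So f(x) = -4x³ + 3x + 2.
The coefficient of x is 3.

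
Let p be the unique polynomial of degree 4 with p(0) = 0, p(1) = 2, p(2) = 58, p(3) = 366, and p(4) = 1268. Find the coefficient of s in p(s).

Write p(s) = as^4 + bs^3 + cs^2 + ds + e. Substituting each data point gives a linear system:
  e = 0
  a + b + c + d + e = 2
  16a + 8b + 4c + 2d + e = 58
  81a + 27b + 9c + 3d + e = 366
  256a + 64b + 16c + 4d + e = 1268
Solving the system yields a = 6, b = -3, c = -6, d = 5, e = 0.
So p(s) = 6s^4 - 3s^3 - 6s^2 + 5s.
The coefficient of s is 5.

5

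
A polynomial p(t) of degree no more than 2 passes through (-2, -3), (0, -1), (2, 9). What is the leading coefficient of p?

1

Write p(t) = at^2 + bt + c. Substituting each data point gives a linear system:
  4a - 2b + c = -3
  c = -1
  4a + 2b + c = 9
Solving the system yields a = 1, b = 3, c = -1.
So p(t) = t² + 3t - 1.
The leading coefficient is 1.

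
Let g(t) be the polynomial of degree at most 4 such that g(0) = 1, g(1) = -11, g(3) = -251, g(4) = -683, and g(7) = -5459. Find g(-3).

Write g(t) = at^4 + bt^3 + ct^2 + dt + e. Substituting each data point gives a linear system:
  e = 1
  a + b + c + d + e = -11
  81a + 27b + 9c + 3d + e = -251
  256a + 64b + 16c + 4d + e = -683
  2401a + 343b + 49c + 7d + e = -5459
Solving the system yields a = -2, b = -1, c = -6, d = -3, e = 1.
So g(t) = -2t⁴ - t³ - 6t² - 3t + 1.
Then g(-3) = -179.

-179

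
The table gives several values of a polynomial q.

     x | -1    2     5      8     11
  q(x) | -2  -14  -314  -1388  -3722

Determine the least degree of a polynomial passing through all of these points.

Forward differences of the values at x = -1, 2, 5, 8, 11:
  q  : -2  -14  -314  -1388  -3722
  Δ  : -12  -300  -1074  -2334
  Δ^2: -288  -774  -1260
  Δ^3: -486  -486
  Δ^4: 0
The third differences are constant (-486) and nonzero, while all higher differences vanish, so the minimal degree is 3.

3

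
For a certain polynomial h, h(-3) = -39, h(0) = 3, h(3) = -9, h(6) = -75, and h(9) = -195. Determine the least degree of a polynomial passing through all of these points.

2

Forward differences of the values at s = -3, 0, 3, 6, 9:
  h  : -39  3  -9  -75  -195
  Δ  : 42  -12  -66  -120
  Δ^2: -54  -54  -54
  Δ^3: 0  0
  Δ^4: 0
The second differences are constant (-54) and nonzero, while all higher differences vanish, so the minimal degree is 2.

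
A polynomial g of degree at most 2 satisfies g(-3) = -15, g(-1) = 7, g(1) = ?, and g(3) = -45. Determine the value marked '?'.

-3

On equispaced nodes a degree-2 polynomial has vanishing third forward difference, so
  - g(-3) + 3·g(-1) - 3·g(1) + g(3) = 0.
Substituting the known values and solving for g(1):
  -3·g(1) = 9
  g(1) = -3.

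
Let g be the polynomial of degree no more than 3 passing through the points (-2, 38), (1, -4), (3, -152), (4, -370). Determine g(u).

Write g(u) = au^3 + bu^2 + cu + d. Substituting each data point gives a linear system:
  -8a + 4b - 2c + d = 38
  a + b + c + d = -4
  27a + 9b + 3c + d = -152
  64a + 16b + 4c + d = -370
Solving the system yields a = -6, b = 0, c = 4, d = -2.
So g(u) = -6u³ + 4u - 2.
Check: g(3) = -152. ✓

g(u) = -6u^3 + 4u - 2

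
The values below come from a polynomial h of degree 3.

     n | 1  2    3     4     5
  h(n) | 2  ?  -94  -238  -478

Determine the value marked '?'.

The 4 known points determine the degree-3 polynomial uniquely.
Write h(n) = an^3 + bn^2 + cn + d. Substituting each data point gives a linear system:
  a + b + c + d = 2
  27a + 9b + 3c + d = -94
  64a + 16b + 4c + d = -238
  125a + 25b + 5c + d = -478
Solving the system yields a = -4, b = 0, c = 4, d = 2.
So h(n) = -4n³ + 4n + 2.
Then h(2) = -22.

-22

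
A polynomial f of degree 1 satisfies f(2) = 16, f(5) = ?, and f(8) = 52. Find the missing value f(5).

34

The 2 known points determine the degree-1 polynomial uniquely.
Write f(x) = ax + b. Substituting each data point gives a linear system:
  2a + b = 16
  8a + b = 52
Solving the system yields a = 6, b = 4.
So f(x) = 6x + 4.
Then f(5) = 34.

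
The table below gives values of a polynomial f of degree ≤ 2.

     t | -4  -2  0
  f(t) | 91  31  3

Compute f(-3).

57

Write f(t) = at^2 + bt + c. Substituting each data point gives a linear system:
  16a - 4b + c = 91
  4a - 2b + c = 31
  c = 3
Solving the system yields a = 4, b = -6, c = 3.
So f(t) = 4t^2 - 6t + 3.
Then f(-3) = 57.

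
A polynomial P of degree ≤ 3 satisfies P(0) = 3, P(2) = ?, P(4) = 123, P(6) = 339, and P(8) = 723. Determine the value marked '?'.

On equispaced nodes a degree-3 polynomial has vanishing fourth forward difference, so
  P(0) - 4·P(2) + 6·P(4) - 4·P(6) + P(8) = 0.
Substituting the known values and solving for P(2):
  -4·P(2) = -108
  P(2) = 27.

27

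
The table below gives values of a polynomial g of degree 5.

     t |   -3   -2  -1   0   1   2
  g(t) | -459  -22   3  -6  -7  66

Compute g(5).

9309

Forward differences of the values at t = -3, -2, -1, 0, 1, 2:
  g  : -459  -22  3  -6  -7  66
  Δ  : 437  25  -9  -1  73
  Δ^2: -412  -34  8  74
  Δ^3: 378  42  66
  Δ^4: -336  24
  Δ^5: 360
The fifth differences are constant, confirming degree 5.
Interpolating (Newton forward form) and evaluating at t = 5 gives g(5) = 9309.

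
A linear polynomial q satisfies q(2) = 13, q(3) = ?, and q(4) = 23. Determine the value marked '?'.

The 2 known points determine the degree-1 polynomial uniquely.
Write q(s) = as + b. Substituting each data point gives a linear system:
  2a + b = 13
  4a + b = 23
Solving the system yields a = 5, b = 3.
So q(s) = 5s + 3.
Then q(3) = 18.

18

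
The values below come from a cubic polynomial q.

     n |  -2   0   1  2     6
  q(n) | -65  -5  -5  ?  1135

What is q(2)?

The 4 known points determine the degree-3 polynomial uniquely.
Write q(n) = an^3 + bn^2 + cn + d. Substituting each data point gives a linear system:
  -8a + 4b - 2c + d = -65
  d = -5
  a + b + c + d = -5
  216a + 36b + 6c + d = 1135
Solving the system yields a = 6, b = -4, c = -2, d = -5.
So q(n) = 6n^3 - 4n^2 - 2n - 5.
Then q(2) = 23.

23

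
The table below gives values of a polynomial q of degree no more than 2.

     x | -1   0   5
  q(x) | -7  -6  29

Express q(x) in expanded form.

Using the Lagrange interpolation formula with nodes -1, 0, 5:
  L_0(x) = x(x - 5) / 6
  L_1(x) = (x + 1)(x - 5) / -5
  L_2(x) = (x + 1)x / 30
Then q(x) = -7·L_0(x) - 6·L_1(x) + 29·L_2(x).
Expanding and collecting terms gives q(x) = x² + 2x - 6.
Check: q(5) = 29. ✓

q(x) = x^2 + 2x - 6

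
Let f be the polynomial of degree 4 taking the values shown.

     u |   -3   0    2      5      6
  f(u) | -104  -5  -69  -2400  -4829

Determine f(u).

f(u) = -3u^4 - 5u^3 + 3u^2 + 6u - 5

Write f(u) = au^4 + bu^3 + cu^2 + du + e. Substituting each data point gives a linear system:
  81a - 27b + 9c - 3d + e = -104
  e = -5
  16a + 8b + 4c + 2d + e = -69
  625a + 125b + 25c + 5d + e = -2400
  1296a + 216b + 36c + 6d + e = -4829
Solving the system yields a = -3, b = -5, c = 3, d = 6, e = -5.
So f(u) = -3u^4 - 5u^3 + 3u^2 + 6u - 5.
Check: f(5) = -2400. ✓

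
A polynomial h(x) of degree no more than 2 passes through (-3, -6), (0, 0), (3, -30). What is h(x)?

Using the Lagrange interpolation formula with nodes -3, 0, 3:
  L_0(x) = x(x - 3) / 18
  L_1(x) = (x + 3)(x - 3) / -9
  L_2(x) = (x + 3)x / 18
Then h(x) = -6·L_0(x) + 0·L_1(x) - 30·L_2(x).
Expanding and collecting terms gives h(x) = -2x² - 4x.
Check: h(-3) = -6. ✓

h(x) = -2x^2 - 4x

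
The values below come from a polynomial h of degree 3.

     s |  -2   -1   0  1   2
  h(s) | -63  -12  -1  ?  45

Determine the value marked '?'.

On equispaced nodes a degree-3 polynomial has vanishing fourth forward difference, so
  h(-2) - 4·h(-1) + 6·h(0) - 4·h(1) + h(2) = 0.
Substituting the known values and solving for h(1):
  -4·h(1) = -24
  h(1) = 6.

6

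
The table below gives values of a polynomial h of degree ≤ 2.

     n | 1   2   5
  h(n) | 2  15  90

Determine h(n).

h(n) = 3n^2 + 4n - 5

Using the Lagrange interpolation formula with nodes 1, 2, 5:
  L_0(n) = (n - 2)(n - 5) / 4
  L_1(n) = (n - 1)(n - 5) / -3
  L_2(n) = (n - 1)(n - 2) / 12
Then h(n) = 2·L_0(n) + 15·L_1(n) + 90·L_2(n).
Expanding and collecting terms gives h(n) = 3n^2 + 4n - 5.
Check: h(5) = 90. ✓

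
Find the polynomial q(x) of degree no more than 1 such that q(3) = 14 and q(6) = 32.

q(x) = 6x - 4

Write q(x) = ax + b. Substituting each data point gives a linear system:
  3a + b = 14
  6a + b = 32
Solving the system yields a = 6, b = -4.
So q(x) = 6x - 4.
Check: q(3) = 14. ✓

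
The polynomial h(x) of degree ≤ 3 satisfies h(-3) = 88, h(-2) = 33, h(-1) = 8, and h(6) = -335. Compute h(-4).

Write h(x) = ax^3 + bx^2 + cx + d. Substituting each data point gives a linear system:
  -27a + 9b - 3c + d = 88
  -8a + 4b - 2c + d = 33
  -a + b - c + d = 8
  216a + 36b + 6c + d = -335
Solving the system yields a = -2, b = 3, c = -2, d = 1.
So h(x) = -2x³ + 3x² - 2x + 1.
Then h(-4) = 185.

185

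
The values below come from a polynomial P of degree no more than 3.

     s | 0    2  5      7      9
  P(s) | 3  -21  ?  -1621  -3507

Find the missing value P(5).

The 4 known points determine the degree-3 polynomial uniquely.
Write P(s) = as^3 + bs^2 + cs + d. Substituting each data point gives a linear system:
  d = 3
  8a + 4b + 2c + d = -21
  343a + 49b + 7c + d = -1621
  729a + 81b + 9c + d = -3507
Solving the system yields a = -5, b = 1, c = 6, d = 3.
So P(s) = -5s^3 + s^2 + 6s + 3.
Then P(5) = -567.

-567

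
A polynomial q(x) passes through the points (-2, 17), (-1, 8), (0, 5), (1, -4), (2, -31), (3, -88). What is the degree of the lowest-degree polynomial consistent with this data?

Forward differences of the values at x = -2, -1, 0, 1, 2, 3:
  q  : 17  8  5  -4  -31  -88
  Δ  : -9  -3  -9  -27  -57
  Δ^2: 6  -6  -18  -30
  Δ^3: -12  -12  -12
  Δ^4: 0  0
  Δ^5: 0
The third differences are constant (-12) and nonzero, while all higher differences vanish, so the minimal degree is 3.

3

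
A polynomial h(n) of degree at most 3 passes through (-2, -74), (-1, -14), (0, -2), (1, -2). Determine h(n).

Using the Lagrange interpolation formula with nodes -2, -1, 0, 1:
  L_0(n) = (n + 1)n(n - 1) / -6
  L_1(n) = (n + 2)n(n - 1) / 2
  L_2(n) = (n + 2)(n + 1)(n - 1) / -2
  L_3(n) = (n + 2)(n + 1)n / 6
Then h(n) = -74·L_0(n) - 14·L_1(n) - 2·L_2(n) - 2·L_3(n).
Expanding and collecting terms gives h(n) = 6n^3 - 6n^2 - 2.
Check: h(0) = -2. ✓

h(n) = 6n^3 - 6n^2 - 2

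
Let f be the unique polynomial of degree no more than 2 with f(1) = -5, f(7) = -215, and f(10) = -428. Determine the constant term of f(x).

Write f(x) = ax^2 + bx + c. Substituting each data point gives a linear system:
  a + b + c = -5
  49a + 7b + c = -215
  100a + 10b + c = -428
Solving the system yields a = -4, b = -3, c = 2.
So f(x) = -4x^2 - 3x + 2.
The constant term is 2.

2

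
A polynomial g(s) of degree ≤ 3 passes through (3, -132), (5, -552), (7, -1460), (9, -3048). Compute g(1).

-8

Using the Lagrange interpolation formula with nodes 3, 5, 7, 9:
  L_0(s) = (s - 5)(s - 7)(s - 9) / -48
  L_1(s) = (s - 3)(s - 7)(s - 9) / 16
  L_2(s) = (s - 3)(s - 5)(s - 9) / -16
  L_3(s) = (s - 3)(s - 5)(s - 7) / 48
Then g(s) = -132·L_0(s) - 552·L_1(s) - 1460·L_2(s) - 3048·L_3(s).
Expanding and collecting terms gives g(s) = -4s^3 - s^2 - 6s + 3.
Evaluating at s = 1: g(1) = -8.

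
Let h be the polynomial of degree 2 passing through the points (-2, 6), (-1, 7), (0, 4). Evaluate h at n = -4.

Write h(n) = an^2 + bn + c. Substituting each data point gives a linear system:
  4a - 2b + c = 6
  a - b + c = 7
  c = 4
Solving the system yields a = -2, b = -5, c = 4.
So h(n) = -2n^2 - 5n + 4.
Then h(-4) = -8.

-8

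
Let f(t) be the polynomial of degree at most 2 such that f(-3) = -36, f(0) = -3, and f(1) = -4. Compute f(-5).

Write f(t) = at^2 + bt + c. Substituting each data point gives a linear system:
  9a - 3b + c = -36
  c = -3
  a + b + c = -4
Solving the system yields a = -3, b = 2, c = -3.
So f(t) = -3t^2 + 2t - 3.
Then f(-5) = -88.

-88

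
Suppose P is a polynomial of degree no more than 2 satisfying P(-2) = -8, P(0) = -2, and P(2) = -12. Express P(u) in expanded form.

P(u) = -2u^2 - u - 2

Using the Lagrange interpolation formula with nodes -2, 0, 2:
  L_0(u) = u(u - 2) / 8
  L_1(u) = (u + 2)(u - 2) / -4
  L_2(u) = (u + 2)u / 8
Then P(u) = -8·L_0(u) - 2·L_1(u) - 12·L_2(u).
Expanding and collecting terms gives P(u) = -2u² - u - 2.
Check: P(0) = -2. ✓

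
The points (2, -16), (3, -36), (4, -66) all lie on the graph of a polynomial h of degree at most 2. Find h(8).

Forward differences of the values at s = 2, 3, 4:
  h  : -16  -36  -66
  Δ  : -20  -30
  Δ^2: -10
The second differences are constant, confirming degree 2.
Interpolating (Newton forward form) and evaluating at s = 8 gives h(8) = -286.

-286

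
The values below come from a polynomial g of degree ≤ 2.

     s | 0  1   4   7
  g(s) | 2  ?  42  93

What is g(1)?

The 3 known points determine the degree-2 polynomial uniquely.
Write g(s) = as^2 + bs + c. Substituting each data point gives a linear system:
  c = 2
  16a + 4b + c = 42
  49a + 7b + c = 93
Solving the system yields a = 1, b = 6, c = 2.
So g(s) = s^2 + 6s + 2.
Then g(1) = 9.

9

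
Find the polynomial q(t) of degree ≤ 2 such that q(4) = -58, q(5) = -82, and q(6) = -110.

q(t) = -2t^2 - 6t - 2

Write q(t) = at^2 + bt + c. Substituting each data point gives a linear system:
  16a + 4b + c = -58
  25a + 5b + c = -82
  36a + 6b + c = -110
Solving the system yields a = -2, b = -6, c = -2.
So q(t) = -2t^2 - 6t - 2.
Check: q(4) = -58. ✓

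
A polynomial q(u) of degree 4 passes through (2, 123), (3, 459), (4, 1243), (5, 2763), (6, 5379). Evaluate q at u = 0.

3

Forward differences of the values at u = 2, 3, 4, 5, 6:
  q  : 123  459  1243  2763  5379
  Δ  : 336  784  1520  2616
  Δ^2: 448  736  1096
  Δ^3: 288  360
  Δ^4: 72
The fourth differences are constant, confirming degree 4.
Interpolating (Newton forward form) and evaluating at u = 0 gives q(0) = 3.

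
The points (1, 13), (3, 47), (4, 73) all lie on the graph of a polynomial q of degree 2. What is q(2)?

Write q(x) = ax^2 + bx + c. Substituting each data point gives a linear system:
  a + b + c = 13
  9a + 3b + c = 47
  16a + 4b + c = 73
Solving the system yields a = 3, b = 5, c = 5.
So q(x) = 3x^2 + 5x + 5.
Then q(2) = 27.

27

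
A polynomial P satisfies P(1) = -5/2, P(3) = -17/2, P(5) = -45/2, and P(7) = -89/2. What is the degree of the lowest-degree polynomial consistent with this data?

2

Forward differences of the values at u = 1, 3, 5, 7:
  P  : -5/2  -17/2  -45/2  -89/2
  Δ  : -6  -14  -22
  Δ^2: -8  -8
  Δ^3: 0
The second differences are constant (-8) and nonzero, while all higher differences vanish, so the minimal degree is 2.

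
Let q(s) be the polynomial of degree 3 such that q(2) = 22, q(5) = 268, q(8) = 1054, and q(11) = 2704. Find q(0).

Forward differences of the values at s = 2, 5, 8, 11:
  q  : 22  268  1054  2704
  Δ  : 246  786  1650
  Δ^2: 540  864
  Δ^3: 324
The third differences are constant, confirming degree 3.
Interpolating (Newton forward form) and evaluating at s = 0 gives q(0) = -2.

-2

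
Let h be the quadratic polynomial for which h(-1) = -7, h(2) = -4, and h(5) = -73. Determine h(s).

Write h(s) = as^2 + bs + c. Substituting each data point gives a linear system:
  a - b + c = -7
  4a + 2b + c = -4
  25a + 5b + c = -73
Solving the system yields a = -4, b = 5, c = 2.
So h(s) = -4s^2 + 5s + 2.
Check: h(-1) = -7. ✓

h(s) = -4s^2 + 5s + 2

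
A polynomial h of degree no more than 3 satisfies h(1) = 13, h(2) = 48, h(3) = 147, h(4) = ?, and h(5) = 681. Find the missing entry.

On equispaced nodes a degree-3 polynomial has vanishing fourth forward difference, so
  h(1) - 4·h(2) + 6·h(3) - 4·h(4) + h(5) = 0.
Substituting the known values and solving for h(4):
  -4·h(4) = -1384
  h(4) = 346.

346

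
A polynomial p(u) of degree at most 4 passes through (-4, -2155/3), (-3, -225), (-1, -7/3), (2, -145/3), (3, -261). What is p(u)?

p(u) = -3u^4 - u^3 - (1/3)u^2 + 3u + 3

Write p(u) = au^4 + bu^3 + cu^2 + du + e. Substituting each data point gives a linear system:
  256a - 64b + 16c - 4d + e = -2155/3
  81a - 27b + 9c - 3d + e = -225
  a - b + c - d + e = -7/3
  16a + 8b + 4c + 2d + e = -145/3
  81a + 27b + 9c + 3d + e = -261
Solving the system yields a = -3, b = -1, c = -1/3, d = 3, e = 3.
So p(u) = -3u^4 - u^3 - (1/3)u^2 + 3u + 3.
Check: p(-4) = -2155/3. ✓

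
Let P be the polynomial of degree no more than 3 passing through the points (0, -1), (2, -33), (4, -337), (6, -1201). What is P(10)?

-5761

Using the Lagrange interpolation formula with nodes 0, 2, 4, 6:
  L_0(s) = (s - 2)(s - 4)(s - 6) / -48
  L_1(s) = s(s - 4)(s - 6) / 16
  L_2(s) = s(s - 2)(s - 6) / -16
  L_3(s) = s(s - 2)(s - 4) / 48
Then P(s) = -1·L_0(s) - 33·L_1(s) - 337·L_2(s) - 1201·L_3(s).
Expanding and collecting terms gives P(s) = -6s^3 + 2s^2 + 4s - 1.
Evaluating at s = 10: P(10) = -5761.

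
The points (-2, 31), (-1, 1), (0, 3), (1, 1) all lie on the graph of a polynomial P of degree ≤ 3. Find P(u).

Write P(u) = au^3 + bu^2 + cu + d. Substituting each data point gives a linear system:
  -8a + 4b - 2c + d = 31
  -a + b - c + d = 1
  d = 3
  a + b + c + d = 1
Solving the system yields a = -6, b = -2, c = 6, d = 3.
So P(u) = -6u^3 - 2u^2 + 6u + 3.
Check: P(1) = 1. ✓

P(u) = -6u^3 - 2u^2 + 6u + 3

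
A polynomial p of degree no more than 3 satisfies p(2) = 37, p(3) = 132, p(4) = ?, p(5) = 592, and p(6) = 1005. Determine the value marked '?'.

On equispaced nodes a degree-3 polynomial has vanishing fourth forward difference, so
  p(2) - 4·p(3) + 6·p(4) - 4·p(5) + p(6) = 0.
Substituting the known values and solving for p(4):
  6·p(4) = 1854
  p(4) = 309.

309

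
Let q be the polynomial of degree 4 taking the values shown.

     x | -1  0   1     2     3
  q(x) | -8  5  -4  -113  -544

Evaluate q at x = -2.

Forward differences of the values at x = -1, 0, 1, 2, 3:
  q  : -8  5  -4  -113  -544
  Δ  : 13  -9  -109  -431
  Δ^2: -22  -100  -322
  Δ^3: -78  -222
  Δ^4: -144
The fourth differences are constant, confirming degree 4.
Interpolating (Newton forward form) and evaluating at x = -2 gives q(-2) = -109.

-109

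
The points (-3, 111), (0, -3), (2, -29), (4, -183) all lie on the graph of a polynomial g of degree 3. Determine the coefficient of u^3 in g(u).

Write g(u) = au^3 + bu^2 + cu + d. Substituting each data point gives a linear system:
  -27a + 9b - 3c + d = 111
  d = -3
  8a + 4b + 2c + d = -29
  64a + 16b + 4c + d = -183
Solving the system yields a = -3, b = 2, c = -5, d = -3.
So g(u) = -3u³ + 2u² - 5u - 3.
The leading coefficient is -3.

-3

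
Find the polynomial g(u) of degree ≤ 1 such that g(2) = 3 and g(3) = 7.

g(u) = 4u - 5

Using the Lagrange interpolation formula with nodes 2, 3:
  L_0(u) = (u - 3) / -1
  L_1(u) = (u - 2) / 1
Then g(u) = 3·L_0(u) + 7·L_1(u).
Expanding and collecting terms gives g(u) = 4u - 5.
Check: g(2) = 3. ✓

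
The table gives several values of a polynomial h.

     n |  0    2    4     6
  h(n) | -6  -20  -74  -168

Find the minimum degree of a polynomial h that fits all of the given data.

Forward differences of the values at n = 0, 2, 4, 6:
  h  : -6  -20  -74  -168
  Δ  : -14  -54  -94
  Δ^2: -40  -40
  Δ^3: 0
The second differences are constant (-40) and nonzero, while all higher differences vanish, so the minimal degree is 2.

2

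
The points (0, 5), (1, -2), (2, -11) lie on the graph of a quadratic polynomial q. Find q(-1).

10

Forward differences of the values at n = 0, 1, 2:
  q  : 5  -2  -11
  Δ  : -7  -9
  Δ^2: -2
The second differences are constant, confirming degree 2.
Interpolating (Newton forward form) and evaluating at n = -1 gives q(-1) = 10.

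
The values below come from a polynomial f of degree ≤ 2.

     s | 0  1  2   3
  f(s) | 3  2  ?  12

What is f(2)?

On equispaced nodes a degree-2 polynomial has vanishing third forward difference, so
  - f(0) + 3·f(1) - 3·f(2) + f(3) = 0.
Substituting the known values and solving for f(2):
  -3·f(2) = -15
  f(2) = 5.

5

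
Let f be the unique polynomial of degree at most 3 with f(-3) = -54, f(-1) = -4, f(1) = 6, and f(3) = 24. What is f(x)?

f(x) = x^3 - 2x^2 + 4x + 3

Write f(x) = ax^3 + bx^2 + cx + d. Substituting each data point gives a linear system:
  -27a + 9b - 3c + d = -54
  -a + b - c + d = -4
  a + b + c + d = 6
  27a + 9b + 3c + d = 24
Solving the system yields a = 1, b = -2, c = 4, d = 3.
So f(x) = x^3 - 2x^2 + 4x + 3.
Check: f(1) = 6. ✓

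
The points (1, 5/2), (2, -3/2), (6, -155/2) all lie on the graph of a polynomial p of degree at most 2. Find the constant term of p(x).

Write p(x) = ax^2 + bx + c. Substituting each data point gives a linear system:
  a + b + c = 5/2
  4a + 2b + c = -3/2
  36a + 6b + c = -155/2
Solving the system yields a = -3, b = 5, c = 1/2.
So p(x) = -3x^2 + 5x + 1/2.
The constant term is 1/2.

1/2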